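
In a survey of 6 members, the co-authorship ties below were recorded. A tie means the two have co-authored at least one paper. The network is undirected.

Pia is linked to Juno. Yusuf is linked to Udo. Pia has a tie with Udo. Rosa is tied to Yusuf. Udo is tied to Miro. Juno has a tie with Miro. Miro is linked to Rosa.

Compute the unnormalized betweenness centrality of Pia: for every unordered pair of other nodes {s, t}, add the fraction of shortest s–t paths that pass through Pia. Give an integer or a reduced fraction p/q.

Pairs whose geodesics pass through Pia — Juno–Udo: 1/2; Juno–Yusuf: 1/3.
All other pairs contribute 0.
Summing the contributions gives betweenness(Pia) = 5/6.

5/6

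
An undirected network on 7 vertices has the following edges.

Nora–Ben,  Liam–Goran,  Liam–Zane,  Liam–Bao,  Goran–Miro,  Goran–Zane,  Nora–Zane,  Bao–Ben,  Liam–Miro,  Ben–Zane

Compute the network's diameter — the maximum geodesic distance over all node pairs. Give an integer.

3

Eccentricity of each node (its greatest distance to any other): Bao:2, Ben:3, Goran:2, Liam:2, Miro:3, Nora:3, Zane:2.
The maximum eccentricity is 3, realized for instance by the pair Ben–Miro via Ben – Bao – Liam – Miro. So the diameter is 3.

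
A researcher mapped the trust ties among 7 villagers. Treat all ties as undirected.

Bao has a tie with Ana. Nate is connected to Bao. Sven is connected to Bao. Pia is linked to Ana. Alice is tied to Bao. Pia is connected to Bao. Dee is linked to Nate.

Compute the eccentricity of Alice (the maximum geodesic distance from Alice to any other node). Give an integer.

Distances from Alice: Ana:2, Bao:1, Dee:3, Nate:2, Pia:2, Sven:2.
The largest is 3 (to Dee), so the eccentricity of Alice is 3.

3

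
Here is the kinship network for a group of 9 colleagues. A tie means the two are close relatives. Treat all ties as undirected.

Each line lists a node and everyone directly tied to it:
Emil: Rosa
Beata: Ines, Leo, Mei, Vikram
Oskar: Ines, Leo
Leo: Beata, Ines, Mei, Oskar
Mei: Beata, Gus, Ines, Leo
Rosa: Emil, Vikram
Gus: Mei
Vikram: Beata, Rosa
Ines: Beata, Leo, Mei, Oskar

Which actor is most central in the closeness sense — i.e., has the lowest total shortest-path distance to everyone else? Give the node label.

Farness (sum of distances to all others) for each node — Beata:13, Emil:28, Gus:22, Ines:15, Leo:15, Mei:15, Oskar:21, Rosa:21, Vikram:16.
The smallest farness is 13, for Beata, so Beata has the highest closeness.

Beata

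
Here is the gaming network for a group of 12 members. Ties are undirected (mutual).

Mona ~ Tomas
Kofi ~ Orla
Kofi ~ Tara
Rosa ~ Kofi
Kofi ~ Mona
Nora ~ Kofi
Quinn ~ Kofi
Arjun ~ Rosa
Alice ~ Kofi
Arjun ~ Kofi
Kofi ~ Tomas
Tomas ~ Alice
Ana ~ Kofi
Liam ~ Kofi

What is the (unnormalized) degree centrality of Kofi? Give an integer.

11

Kofi is directly tied to Alice, Ana, Arjun, Liam, Mona, Nora, Orla, Quinn, Rosa, Tara, and Tomas. That is 11 neighbors, so the degree of Kofi is 11.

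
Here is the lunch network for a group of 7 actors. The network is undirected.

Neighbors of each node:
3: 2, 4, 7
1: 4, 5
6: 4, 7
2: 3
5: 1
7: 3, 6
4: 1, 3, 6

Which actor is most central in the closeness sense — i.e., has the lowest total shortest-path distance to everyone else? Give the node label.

Farness (sum of distances to all others) for each node — 1:12, 2:15, 3:10, 4:9, 5:17, 6:12, 7:13.
The smallest farness is 9, for 4, so 4 has the highest closeness.

4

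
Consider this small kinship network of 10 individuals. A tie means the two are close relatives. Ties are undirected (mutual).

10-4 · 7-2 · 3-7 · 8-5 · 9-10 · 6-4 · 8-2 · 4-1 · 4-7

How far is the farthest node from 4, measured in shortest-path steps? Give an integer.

4

Distances from 4: 1:1, 2:2, 3:2, 5:4, 6:1, 7:1, 8:3, 9:2, 10:1.
The largest is 4 (to 5), so the eccentricity of 4 is 4.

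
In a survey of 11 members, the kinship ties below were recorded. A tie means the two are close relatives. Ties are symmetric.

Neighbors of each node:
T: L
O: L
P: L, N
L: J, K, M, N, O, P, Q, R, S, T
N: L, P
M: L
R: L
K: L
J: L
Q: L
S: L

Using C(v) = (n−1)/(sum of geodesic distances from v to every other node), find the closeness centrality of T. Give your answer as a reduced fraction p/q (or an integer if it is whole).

10/19

Distances from T: J:2, K:2, L:1, M:2, N:2, O:2, P:2, Q:2, R:2, S:2. Sum = 19.
n = 11, so closeness = 10/19.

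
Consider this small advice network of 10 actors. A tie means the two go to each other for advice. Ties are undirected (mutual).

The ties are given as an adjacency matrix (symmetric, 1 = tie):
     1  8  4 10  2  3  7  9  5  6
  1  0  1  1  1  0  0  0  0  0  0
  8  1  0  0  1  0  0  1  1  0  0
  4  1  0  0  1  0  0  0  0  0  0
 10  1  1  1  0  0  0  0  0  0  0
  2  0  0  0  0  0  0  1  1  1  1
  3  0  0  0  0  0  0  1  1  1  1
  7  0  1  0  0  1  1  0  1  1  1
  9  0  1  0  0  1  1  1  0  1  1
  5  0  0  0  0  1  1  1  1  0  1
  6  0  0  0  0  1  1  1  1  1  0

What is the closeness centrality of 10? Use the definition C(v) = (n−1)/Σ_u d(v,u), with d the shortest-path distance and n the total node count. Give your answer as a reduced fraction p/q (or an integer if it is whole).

9/19

Distances from 10: 1:1, 2:3, 3:3, 4:1, 5:3, 6:3, 7:2, 8:1, 9:2. Sum = 19.
n = 10, so closeness = 9/19.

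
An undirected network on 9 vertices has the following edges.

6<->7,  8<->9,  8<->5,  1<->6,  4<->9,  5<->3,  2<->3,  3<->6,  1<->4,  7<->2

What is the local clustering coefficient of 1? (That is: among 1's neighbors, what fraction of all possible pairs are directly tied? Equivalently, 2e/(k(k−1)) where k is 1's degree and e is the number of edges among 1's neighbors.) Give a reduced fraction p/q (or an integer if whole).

1's neighbors: 4 and 6 (k = 2).
Possible neighbor pairs: C(2,2) = 1. Edges among them: none → e = 0.
Clustering(1) = 0/1.

0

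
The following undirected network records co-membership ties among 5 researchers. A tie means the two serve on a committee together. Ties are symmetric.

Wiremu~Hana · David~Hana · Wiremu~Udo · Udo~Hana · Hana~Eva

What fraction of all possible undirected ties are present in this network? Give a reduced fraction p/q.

There are 5 edges and 5 nodes, so the maximum possible is C(5,2) = 10.
Density = 5/10 = 1/2.

1/2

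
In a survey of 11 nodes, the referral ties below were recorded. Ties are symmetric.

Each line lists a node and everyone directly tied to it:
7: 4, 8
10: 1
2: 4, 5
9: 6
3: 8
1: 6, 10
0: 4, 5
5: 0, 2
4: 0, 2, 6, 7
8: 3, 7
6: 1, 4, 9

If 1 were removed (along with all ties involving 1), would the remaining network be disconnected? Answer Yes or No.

Removing 1 leaves {0, 2, 3, 4, 5, 6, 7, 8, and 9} with no path to {10}, so the network splits into 2 components. 1 is a cut vertex.

Yes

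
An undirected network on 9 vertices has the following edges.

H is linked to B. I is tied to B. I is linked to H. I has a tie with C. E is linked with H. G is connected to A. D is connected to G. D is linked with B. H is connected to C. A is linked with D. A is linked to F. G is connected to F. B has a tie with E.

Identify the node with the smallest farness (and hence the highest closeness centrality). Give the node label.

B

Farness (sum of distances to all others) for each node — A:18, B:13, C:22, D:14, E:18, F:24, G:18, H:16, I:17.
The smallest farness is 13, for B, so B has the highest closeness.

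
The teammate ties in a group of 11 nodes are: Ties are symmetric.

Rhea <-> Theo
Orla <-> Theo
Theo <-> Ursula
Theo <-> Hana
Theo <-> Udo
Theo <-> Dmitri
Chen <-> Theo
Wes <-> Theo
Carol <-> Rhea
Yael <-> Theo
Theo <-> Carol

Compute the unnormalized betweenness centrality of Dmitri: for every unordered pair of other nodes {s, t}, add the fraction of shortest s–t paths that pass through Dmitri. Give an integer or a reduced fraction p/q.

No shortest path between any pair of other nodes passes through Dmitri.
Summing the contributions gives betweenness(Dmitri) = 0.

0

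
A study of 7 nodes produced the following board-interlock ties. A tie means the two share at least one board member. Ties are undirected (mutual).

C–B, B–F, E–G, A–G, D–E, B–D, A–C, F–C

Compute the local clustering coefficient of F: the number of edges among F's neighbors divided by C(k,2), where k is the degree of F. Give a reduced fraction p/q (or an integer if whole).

1

F's neighbors: B and C (k = 2).
Possible neighbor pairs: C(2,2) = 1. Edges among them: B–C → e = 1.
Clustering(F) = 1/1.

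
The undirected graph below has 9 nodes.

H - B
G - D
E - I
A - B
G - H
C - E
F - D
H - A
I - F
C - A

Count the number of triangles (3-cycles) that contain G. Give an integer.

G's neighbors are D and H, but none of them are tied to each other, so no triangle contains G.

0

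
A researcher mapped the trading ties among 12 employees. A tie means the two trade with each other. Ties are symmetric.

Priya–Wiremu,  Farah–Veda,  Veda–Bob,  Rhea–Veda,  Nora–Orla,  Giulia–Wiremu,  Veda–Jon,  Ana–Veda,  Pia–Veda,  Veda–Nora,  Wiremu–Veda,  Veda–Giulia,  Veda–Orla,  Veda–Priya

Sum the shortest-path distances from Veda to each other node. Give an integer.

11

Distances from Veda: Ana:1, Bob:1, Farah:1, Giulia:1, Jon:1, Nora:1, Orla:1, Pia:1, Priya:1, Rhea:1, Wiremu:1.
Sum = 1 + 1 + 1 + 1 + 1 + 1 + 1 + 1 + 1 + 1 + 1 = 11.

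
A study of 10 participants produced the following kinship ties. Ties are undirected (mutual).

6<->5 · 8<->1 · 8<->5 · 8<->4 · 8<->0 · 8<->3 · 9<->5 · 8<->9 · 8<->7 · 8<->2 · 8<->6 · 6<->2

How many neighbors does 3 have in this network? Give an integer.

1

3 is directly tied to 8. That is 1 neighbor, so the degree of 3 is 1.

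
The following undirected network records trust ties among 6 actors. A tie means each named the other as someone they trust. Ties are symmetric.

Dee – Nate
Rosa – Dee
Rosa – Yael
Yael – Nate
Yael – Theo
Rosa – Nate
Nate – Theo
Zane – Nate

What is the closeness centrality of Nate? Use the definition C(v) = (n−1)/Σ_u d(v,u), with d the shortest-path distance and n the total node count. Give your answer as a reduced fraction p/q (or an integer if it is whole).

Distances from Nate: Dee:1, Rosa:1, Theo:1, Yael:1, Zane:1. Sum = 5.
n = 6, so closeness = 5/5 = 1.

1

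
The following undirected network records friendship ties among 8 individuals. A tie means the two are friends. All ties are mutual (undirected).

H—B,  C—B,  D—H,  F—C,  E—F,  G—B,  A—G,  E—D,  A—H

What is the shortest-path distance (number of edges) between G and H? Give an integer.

One shortest route is G – B – H, which uses 2 edges, and G and H are not directly tied, so nothing shorter exists. So d(G,H) = 2.

2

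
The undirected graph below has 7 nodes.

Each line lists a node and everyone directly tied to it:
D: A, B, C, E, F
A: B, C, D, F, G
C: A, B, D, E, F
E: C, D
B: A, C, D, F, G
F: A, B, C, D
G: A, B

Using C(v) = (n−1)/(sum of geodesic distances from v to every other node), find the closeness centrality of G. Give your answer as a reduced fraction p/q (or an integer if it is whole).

Distances from G: A:1, B:1, C:2, D:2, E:3, F:2. Sum = 11.
n = 7, so closeness = 6/11.

6/11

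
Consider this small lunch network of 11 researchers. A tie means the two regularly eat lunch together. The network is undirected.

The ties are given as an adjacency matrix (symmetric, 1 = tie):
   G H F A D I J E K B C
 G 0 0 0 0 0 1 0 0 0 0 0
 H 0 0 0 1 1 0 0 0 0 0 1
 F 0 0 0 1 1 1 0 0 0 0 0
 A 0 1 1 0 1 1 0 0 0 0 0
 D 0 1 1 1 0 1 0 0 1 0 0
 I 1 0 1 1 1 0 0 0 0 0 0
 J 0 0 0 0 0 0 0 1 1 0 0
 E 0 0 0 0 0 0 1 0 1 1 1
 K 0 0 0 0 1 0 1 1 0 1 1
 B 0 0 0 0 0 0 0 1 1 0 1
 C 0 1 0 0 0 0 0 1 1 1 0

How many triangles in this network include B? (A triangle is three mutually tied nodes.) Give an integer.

B's neighbors: C, E, and K.
Neighbor pairs that are themselves tied: B–C–E; B–C–K; B–E–K. Each forms one triangle with B, for 3 in total.

3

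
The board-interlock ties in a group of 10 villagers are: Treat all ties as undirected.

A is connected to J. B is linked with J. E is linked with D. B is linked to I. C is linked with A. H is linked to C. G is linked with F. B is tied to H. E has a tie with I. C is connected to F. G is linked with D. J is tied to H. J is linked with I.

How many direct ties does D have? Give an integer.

2

D is directly tied to E and G. That is 2 neighbors, so the degree of D is 2.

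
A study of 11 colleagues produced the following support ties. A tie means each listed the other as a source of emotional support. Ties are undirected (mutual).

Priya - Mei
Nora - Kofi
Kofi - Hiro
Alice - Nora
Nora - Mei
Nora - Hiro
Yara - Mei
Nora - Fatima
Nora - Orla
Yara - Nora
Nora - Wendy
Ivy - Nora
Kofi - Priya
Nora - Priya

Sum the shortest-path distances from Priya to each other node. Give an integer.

Distances from Priya: Alice:2, Fatima:2, Hiro:2, Ivy:2, Kofi:1, Mei:1, Nora:1, Orla:2, Wendy:2, Yara:2.
Sum = 2 + 2 + 2 + 2 + 1 + 1 + 1 + 2 + 2 + 2 = 17.

17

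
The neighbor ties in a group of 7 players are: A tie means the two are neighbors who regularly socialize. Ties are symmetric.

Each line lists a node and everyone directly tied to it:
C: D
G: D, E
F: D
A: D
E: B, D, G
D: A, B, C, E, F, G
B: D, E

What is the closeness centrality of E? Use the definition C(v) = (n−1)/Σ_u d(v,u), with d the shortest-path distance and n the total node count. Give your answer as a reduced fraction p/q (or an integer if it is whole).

Distances from E: A:2, B:1, C:2, D:1, F:2, G:1. Sum = 9.
n = 7, so closeness = 6/9 = 2/3.

2/3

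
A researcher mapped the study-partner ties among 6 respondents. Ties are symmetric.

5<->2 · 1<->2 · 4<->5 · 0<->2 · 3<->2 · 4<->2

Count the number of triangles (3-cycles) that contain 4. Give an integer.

1

4's neighbors: 2 and 5.
Neighbor pairs that are themselves tied: 4–2–5. Each forms one triangle with 4, for 1 in total.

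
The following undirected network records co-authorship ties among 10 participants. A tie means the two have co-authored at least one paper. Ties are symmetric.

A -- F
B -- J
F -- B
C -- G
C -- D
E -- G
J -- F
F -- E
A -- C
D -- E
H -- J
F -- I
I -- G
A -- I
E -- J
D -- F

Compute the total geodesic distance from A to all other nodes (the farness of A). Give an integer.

Distances from A: B:2, C:1, D:2, E:2, F:1, G:2, H:3, I:1, J:2.
Sum = 2 + 1 + 2 + 2 + 1 + 2 + 3 + 1 + 2 = 16.

16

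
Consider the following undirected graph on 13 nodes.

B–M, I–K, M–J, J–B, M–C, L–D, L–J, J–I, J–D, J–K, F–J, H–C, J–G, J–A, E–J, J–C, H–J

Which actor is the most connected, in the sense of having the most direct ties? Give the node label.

Degrees — A:1, B:2, C:3, D:2, E:1, F:1, G:1, H:2, I:2, J:12, K:2, L:2, M:3.
The maximum is 12, attained only by J.

J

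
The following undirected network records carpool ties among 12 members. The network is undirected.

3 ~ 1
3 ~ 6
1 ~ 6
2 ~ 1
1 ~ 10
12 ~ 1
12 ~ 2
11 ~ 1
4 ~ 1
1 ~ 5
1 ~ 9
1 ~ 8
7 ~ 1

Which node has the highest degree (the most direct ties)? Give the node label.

Degrees — 1:11, 2:2, 3:2, 4:1, 5:1, 6:2, 7:1, 8:1, 9:1, 10:1, 11:1, 12:2.
The maximum is 11, attained only by 1.

1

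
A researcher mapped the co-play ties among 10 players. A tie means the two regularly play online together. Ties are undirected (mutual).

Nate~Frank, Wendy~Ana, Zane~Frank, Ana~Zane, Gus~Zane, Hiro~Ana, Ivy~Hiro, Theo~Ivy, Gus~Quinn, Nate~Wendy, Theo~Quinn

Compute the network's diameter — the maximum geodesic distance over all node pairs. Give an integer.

5

Eccentricity of each node (its greatest distance to any other): Ana:3, Frank:4, Gus:3, Hiro:3, Ivy:4, Nate:5, Quinn:4, Theo:5, Wendy:4, Zane:3.
The maximum eccentricity is 5, realized for instance by the pair Nate–Theo via Nate – Frank – Zane – Gus – Quinn – Theo. So the diameter is 5.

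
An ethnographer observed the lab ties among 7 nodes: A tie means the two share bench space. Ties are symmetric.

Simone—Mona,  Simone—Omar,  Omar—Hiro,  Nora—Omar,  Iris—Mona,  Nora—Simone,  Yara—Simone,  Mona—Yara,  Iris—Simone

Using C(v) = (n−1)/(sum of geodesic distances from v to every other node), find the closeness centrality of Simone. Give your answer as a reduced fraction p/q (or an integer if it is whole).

6/7

Distances from Simone: Hiro:2, Iris:1, Mona:1, Nora:1, Omar:1, Yara:1. Sum = 7.
n = 7, so closeness = 6/7.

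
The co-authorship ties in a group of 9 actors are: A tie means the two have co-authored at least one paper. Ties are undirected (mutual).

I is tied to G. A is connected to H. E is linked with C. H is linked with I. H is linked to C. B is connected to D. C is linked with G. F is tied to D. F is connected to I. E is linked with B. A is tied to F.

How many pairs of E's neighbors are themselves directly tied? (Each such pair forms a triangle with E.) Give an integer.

E's neighbors are B and C, but none of them are tied to each other, so no triangle contains E.

0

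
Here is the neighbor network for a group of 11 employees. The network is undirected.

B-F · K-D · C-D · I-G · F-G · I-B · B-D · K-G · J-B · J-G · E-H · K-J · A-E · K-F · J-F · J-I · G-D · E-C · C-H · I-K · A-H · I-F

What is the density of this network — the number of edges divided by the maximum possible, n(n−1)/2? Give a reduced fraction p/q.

There are 22 edges and 11 nodes, so the maximum possible is C(11,2) = 55.
Density = 22/55 = 2/5.

2/5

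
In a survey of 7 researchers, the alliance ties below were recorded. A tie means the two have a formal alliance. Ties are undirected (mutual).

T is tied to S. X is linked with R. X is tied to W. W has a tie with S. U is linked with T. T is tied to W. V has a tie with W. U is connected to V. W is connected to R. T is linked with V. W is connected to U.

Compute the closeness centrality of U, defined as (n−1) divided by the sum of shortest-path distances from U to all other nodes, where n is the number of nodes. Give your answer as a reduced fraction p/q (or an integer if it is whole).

Distances from U: R:2, S:2, T:1, V:1, W:1, X:2. Sum = 9.
n = 7, so closeness = 6/9 = 2/3.

2/3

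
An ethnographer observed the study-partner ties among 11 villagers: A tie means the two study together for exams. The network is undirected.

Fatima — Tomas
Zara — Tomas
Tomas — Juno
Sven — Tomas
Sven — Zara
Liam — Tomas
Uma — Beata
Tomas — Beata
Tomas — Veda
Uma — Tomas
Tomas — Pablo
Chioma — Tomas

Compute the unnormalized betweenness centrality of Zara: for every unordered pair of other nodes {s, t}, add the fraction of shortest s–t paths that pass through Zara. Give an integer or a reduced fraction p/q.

0

No shortest path between any pair of other nodes passes through Zara.
Summing the contributions gives betweenness(Zara) = 0.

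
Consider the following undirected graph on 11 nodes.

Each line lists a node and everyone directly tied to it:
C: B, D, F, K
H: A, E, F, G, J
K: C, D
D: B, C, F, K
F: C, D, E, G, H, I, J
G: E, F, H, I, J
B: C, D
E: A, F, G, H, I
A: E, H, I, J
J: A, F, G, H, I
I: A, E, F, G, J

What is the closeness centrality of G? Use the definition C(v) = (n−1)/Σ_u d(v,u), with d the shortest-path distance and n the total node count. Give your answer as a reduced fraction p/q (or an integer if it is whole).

10/17

Distances from G: A:2, B:3, C:2, D:2, E:1, F:1, H:1, I:1, J:1, K:3. Sum = 17.
n = 11, so closeness = 10/17.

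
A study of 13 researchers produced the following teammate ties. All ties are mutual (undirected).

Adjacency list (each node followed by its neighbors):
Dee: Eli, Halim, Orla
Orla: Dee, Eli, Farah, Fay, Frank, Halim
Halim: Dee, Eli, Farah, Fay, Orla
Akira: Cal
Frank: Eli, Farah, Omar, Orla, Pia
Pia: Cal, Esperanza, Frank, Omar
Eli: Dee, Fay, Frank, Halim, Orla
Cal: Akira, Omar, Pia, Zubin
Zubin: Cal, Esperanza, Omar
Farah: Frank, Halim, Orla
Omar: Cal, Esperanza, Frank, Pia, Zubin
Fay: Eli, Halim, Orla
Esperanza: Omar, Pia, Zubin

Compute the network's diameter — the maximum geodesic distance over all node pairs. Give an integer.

5

Eccentricity of each node (its greatest distance to any other): Akira:5, Cal:4, Dee:5, Eli:4, Esperanza:4, Farah:4, Fay:5, Frank:3, Halim:5, Omar:3, Orla:4, Pia:3, Zubin:4.
The maximum eccentricity is 5, realized for instance by the pair Akira–Fay via Akira – Cal – Omar – Frank – Orla – Fay. So the diameter is 5.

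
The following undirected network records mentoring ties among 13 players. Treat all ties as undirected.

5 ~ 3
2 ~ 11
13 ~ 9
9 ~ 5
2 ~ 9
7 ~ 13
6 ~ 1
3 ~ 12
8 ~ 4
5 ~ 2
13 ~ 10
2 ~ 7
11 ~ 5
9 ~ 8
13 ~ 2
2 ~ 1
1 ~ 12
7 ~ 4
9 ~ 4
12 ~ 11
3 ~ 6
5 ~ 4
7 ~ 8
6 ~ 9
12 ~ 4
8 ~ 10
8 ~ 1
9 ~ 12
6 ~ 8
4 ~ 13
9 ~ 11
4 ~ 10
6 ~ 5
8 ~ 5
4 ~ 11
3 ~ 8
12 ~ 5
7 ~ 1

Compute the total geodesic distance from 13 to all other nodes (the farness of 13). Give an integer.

Distances from 13: 1:2, 2:1, 3:3, 4:1, 5:2, 6:2, 7:1, 8:2, 9:1, 10:1, 11:2, 12:2.
Sum = 2 + 1 + 3 + 1 + 2 + 2 + 1 + 2 + 1 + 1 + 2 + 2 = 20.

20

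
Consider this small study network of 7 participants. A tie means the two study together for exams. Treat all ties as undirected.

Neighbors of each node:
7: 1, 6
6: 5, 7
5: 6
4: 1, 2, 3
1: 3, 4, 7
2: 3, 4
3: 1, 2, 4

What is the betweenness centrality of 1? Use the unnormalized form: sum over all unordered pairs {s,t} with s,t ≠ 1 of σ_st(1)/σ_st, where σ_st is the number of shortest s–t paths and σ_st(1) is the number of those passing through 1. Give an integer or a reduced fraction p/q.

9

Pairs whose geodesics pass through 1 — 4–5: 1; 4–6: 1; 4–7: 1; 3–5: 1; 3–6: 1; 3–7: 1; 2–5: 2/2; 2–6: 2/2; 2–7: 2/2.
All other pairs contribute 0.
Summing the contributions gives betweenness(1) = 9.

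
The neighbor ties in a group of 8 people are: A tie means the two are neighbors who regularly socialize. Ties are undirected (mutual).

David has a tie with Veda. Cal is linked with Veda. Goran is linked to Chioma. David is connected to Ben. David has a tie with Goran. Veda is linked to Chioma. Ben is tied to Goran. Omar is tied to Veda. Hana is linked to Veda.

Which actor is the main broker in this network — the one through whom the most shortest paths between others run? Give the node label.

Unnormalized betweenness of each node: Ben:0, Cal:0, Chioma:2, David:6, Goran:3/2, Hana:0, Omar:0, Veda:31/2.
Veda has the largest value, 31/2, making it the main broker — the node through which the most shortest paths run.

Veda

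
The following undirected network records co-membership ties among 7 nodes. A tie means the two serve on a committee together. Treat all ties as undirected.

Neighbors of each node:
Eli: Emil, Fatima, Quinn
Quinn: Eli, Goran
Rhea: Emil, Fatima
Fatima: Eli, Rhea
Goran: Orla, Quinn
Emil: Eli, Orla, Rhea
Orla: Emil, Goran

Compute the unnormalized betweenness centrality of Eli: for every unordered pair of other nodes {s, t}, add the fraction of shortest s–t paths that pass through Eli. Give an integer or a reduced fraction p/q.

5

Pairs whose geodesics pass through Eli — Quinn–Fatima: 1; Quinn–Rhea: 2/2; Quinn–Emil: 1; Fatima–Emil: 1/2; Fatima–Orla: 1/2; Fatima–Goran: 1.
All other pairs contribute 0.
Summing the contributions gives betweenness(Eli) = 5.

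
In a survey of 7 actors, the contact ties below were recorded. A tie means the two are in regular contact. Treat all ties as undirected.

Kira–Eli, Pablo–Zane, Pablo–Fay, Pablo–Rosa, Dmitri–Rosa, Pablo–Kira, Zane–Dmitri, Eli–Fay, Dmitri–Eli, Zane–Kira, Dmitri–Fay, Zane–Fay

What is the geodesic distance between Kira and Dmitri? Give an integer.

One shortest route is Kira – Eli – Dmitri, which uses 2 edges, and Kira and Dmitri are not directly tied, so nothing shorter exists. So d(Kira,Dmitri) = 2.

2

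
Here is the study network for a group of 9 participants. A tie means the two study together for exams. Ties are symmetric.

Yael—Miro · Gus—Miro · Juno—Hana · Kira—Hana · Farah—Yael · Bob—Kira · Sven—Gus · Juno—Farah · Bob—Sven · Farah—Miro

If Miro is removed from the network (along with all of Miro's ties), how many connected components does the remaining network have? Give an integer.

Miro's neighbors (Farah, Gus, and Yael) remain reachable from one another through other ties, so the rest of the network stays in one piece.

1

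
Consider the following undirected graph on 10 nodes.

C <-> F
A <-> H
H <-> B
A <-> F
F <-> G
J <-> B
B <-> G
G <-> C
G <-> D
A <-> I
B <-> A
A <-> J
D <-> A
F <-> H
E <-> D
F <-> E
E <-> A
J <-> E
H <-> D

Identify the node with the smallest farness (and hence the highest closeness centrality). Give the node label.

Farness (sum of distances to all others) for each node — A:11, B:14, C:18, D:14, E:14, F:13, G:15, H:14, I:19, J:16.
The smallest farness is 11, for A, so A has the highest closeness.

A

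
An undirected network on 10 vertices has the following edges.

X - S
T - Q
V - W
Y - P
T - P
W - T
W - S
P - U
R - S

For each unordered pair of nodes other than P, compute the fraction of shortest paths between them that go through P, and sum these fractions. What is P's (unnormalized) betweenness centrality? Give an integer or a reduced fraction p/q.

15

Pairs whose geodesics pass through P — V–U: 1; V–Y: 1; R–U: 1; R–Y: 1; T–U: 1; T–Y: 1; U–W: 1; U–Y: 1; U–S: 1; U–Q: 1; U–X: 1; W–Y: 1; Y–S: 1; Y–Q: 1 … (+1 more pairs).
All other pairs contribute 0.
Summing the contributions gives betweenness(P) = 15.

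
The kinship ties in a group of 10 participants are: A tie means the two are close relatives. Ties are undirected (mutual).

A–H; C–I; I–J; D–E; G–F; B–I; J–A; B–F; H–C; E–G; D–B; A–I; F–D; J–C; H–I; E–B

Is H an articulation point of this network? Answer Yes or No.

No

Even without H, every remaining node can still reach every other (the residual graph is connected), so H is not a cut vertex.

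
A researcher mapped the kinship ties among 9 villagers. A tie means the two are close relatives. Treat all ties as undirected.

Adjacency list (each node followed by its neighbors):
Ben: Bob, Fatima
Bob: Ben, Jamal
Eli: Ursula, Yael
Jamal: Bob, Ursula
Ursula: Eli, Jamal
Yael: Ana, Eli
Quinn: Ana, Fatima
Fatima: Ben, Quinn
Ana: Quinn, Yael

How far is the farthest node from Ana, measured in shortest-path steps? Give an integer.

4

Distances from Ana: Ben:3, Bob:4, Eli:2, Fatima:2, Jamal:4, Quinn:1, Ursula:3, Yael:1.
The largest is 4 (to Jamal and Bob), so the eccentricity of Ana is 4.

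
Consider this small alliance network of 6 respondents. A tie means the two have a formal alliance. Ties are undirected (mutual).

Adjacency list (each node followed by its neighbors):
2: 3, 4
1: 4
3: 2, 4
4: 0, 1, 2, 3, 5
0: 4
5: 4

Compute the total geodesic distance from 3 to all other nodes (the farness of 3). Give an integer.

8

Distances from 3: 0:2, 1:2, 2:1, 4:1, 5:2.
Sum = 2 + 2 + 1 + 1 + 2 = 8.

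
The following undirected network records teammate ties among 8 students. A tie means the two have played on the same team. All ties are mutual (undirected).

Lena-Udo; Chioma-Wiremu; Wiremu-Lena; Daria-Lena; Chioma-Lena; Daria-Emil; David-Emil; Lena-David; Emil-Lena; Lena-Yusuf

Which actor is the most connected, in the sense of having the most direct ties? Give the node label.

Lena

Degrees — Chioma:2, Daria:2, David:2, Emil:3, Lena:7, Udo:1, Wiremu:2, Yusuf:1.
The maximum is 7, attained only by Lena.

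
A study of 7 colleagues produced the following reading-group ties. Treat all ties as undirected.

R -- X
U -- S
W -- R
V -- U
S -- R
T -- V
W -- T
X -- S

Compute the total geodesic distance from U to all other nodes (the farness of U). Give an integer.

Distances from U: R:2, S:1, T:2, V:1, W:3, X:2.
Sum = 2 + 1 + 2 + 1 + 3 + 2 = 11.

11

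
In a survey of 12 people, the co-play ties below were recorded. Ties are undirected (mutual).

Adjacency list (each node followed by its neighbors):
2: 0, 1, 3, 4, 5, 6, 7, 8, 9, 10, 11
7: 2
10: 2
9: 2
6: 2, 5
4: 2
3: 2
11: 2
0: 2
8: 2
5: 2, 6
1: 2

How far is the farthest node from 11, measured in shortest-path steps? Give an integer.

2

Distances from 11: 0:2, 1:2, 2:1, 3:2, 4:2, 5:2, 6:2, 7:2, 8:2, 9:2, 10:2.
The largest is 2 (to 9, 7, 3, 10, 8, 4, 6, 5, 0, and 1), so the eccentricity of 11 is 2.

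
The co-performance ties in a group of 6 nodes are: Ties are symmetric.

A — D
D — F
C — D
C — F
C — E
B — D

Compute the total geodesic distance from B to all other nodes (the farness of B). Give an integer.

10

Distances from B: A:2, C:2, D:1, E:3, F:2.
Sum = 2 + 2 + 1 + 3 + 2 = 10.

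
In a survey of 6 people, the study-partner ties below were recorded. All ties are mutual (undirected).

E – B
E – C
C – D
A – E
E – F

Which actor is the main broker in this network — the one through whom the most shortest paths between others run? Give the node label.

Unnormalized betweenness of each node: A:0, B:0, C:4, D:0, E:9, F:0.
E has the largest value, 9, making it the main broker — the node through which the most shortest paths run.

E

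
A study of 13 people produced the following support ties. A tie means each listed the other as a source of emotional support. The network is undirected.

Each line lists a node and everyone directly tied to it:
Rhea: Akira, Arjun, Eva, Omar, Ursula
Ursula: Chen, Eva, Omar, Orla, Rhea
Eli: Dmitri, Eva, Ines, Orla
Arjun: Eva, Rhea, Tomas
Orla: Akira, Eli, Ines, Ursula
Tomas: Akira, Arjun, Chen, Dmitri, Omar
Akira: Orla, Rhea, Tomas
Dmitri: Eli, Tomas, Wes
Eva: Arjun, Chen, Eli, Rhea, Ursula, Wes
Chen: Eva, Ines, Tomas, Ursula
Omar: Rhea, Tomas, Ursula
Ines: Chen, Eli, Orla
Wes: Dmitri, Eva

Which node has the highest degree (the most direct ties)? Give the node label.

Eva

Degrees — Akira:3, Arjun:3, Chen:4, Dmitri:3, Eli:4, Eva:6, Ines:3, Omar:3, Orla:4, Rhea:5, Tomas:5, Ursula:5, Wes:2.
The maximum is 6, attained only by Eva.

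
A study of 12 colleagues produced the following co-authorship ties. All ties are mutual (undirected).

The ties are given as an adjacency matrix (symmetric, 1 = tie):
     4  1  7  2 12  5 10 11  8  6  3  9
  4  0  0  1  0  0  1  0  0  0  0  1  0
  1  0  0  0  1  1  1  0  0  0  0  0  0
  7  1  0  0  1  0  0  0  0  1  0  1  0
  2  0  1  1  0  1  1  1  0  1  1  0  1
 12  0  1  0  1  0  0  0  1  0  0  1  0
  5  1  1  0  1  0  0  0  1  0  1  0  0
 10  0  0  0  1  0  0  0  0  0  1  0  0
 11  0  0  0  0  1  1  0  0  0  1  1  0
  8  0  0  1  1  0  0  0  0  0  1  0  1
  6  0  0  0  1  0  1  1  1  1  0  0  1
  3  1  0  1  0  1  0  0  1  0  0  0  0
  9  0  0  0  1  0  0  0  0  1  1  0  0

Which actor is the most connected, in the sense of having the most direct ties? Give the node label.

2

Degrees — 1:3, 2:8, 3:4, 4:3, 5:5, 6:6, 7:4, 8:4, 9:3, 10:2, 11:4, 12:4.
The maximum is 8, attained only by 2.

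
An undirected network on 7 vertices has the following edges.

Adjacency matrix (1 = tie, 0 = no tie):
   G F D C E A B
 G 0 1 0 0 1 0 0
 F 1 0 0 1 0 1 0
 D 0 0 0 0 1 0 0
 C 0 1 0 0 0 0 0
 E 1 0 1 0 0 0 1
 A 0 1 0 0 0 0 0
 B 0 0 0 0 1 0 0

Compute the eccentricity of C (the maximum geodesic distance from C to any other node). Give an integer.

Distances from C: A:2, B:4, D:4, E:3, F:1, G:2.
The largest is 4 (to D and B), so the eccentricity of C is 4.

4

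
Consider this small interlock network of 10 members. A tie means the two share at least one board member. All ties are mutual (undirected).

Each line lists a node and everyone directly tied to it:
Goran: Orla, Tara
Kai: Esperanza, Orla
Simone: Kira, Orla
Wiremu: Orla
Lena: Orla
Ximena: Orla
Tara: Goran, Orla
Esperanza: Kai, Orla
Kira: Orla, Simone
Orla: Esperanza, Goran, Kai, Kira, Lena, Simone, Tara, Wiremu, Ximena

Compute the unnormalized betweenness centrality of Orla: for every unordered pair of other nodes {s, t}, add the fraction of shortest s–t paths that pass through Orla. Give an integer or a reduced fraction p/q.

33

Pairs whose geodesics pass through Orla — Wiremu–Simone: 1; Wiremu–Kai: 1; Wiremu–Ximena: 1; Wiremu–Tara: 1; Wiremu–Kira: 1; Wiremu–Esperanza: 1; Wiremu–Goran: 1; Wiremu–Lena: 1; Simone–Kai: 1; Simone–Ximena: 1; Simone–Tara: 1; Simone–Esperanza: 1; Simone–Goran: 1; Simone–Lena: 1 … (+19 more pairs).
All other pairs contribute 0.
Summing the contributions gives betweenness(Orla) = 33.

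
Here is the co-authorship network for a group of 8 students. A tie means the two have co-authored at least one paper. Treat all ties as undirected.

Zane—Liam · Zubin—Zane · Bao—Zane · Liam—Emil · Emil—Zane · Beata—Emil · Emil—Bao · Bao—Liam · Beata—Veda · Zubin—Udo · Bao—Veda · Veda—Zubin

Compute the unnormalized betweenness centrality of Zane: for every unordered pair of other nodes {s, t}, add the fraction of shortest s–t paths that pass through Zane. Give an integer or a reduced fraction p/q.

5

Pairs whose geodesics pass through Zane — Liam–Udo: 1; Liam–Zubin: 1; Emil–Udo: 1; Emil–Zubin: 1; Bao–Udo: 1/2; Bao–Zubin: 1/2.
All other pairs contribute 0.
Summing the contributions gives betweenness(Zane) = 5.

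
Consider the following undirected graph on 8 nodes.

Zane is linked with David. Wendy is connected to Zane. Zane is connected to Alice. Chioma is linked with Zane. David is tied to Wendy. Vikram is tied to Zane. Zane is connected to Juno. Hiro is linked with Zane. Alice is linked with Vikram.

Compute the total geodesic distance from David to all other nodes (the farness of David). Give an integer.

12

Distances from David: Alice:2, Chioma:2, Hiro:2, Juno:2, Vikram:2, Wendy:1, Zane:1.
Sum = 2 + 2 + 2 + 2 + 2 + 1 + 1 = 12.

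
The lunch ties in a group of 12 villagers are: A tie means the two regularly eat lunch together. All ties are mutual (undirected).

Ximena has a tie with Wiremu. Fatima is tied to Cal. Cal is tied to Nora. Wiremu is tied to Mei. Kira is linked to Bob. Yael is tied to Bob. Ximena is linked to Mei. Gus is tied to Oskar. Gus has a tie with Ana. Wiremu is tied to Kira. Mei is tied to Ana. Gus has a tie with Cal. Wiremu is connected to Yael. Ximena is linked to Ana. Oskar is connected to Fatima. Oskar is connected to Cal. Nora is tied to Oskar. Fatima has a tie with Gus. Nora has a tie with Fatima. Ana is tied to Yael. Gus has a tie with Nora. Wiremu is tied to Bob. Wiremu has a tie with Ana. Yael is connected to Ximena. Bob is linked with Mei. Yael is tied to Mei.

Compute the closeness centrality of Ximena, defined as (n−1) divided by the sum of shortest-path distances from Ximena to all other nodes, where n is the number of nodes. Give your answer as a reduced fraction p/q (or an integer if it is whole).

1/2

Distances from Ximena: Ana:1, Bob:2, Cal:3, Fatima:3, Gus:2, Kira:2, Mei:1, Nora:3, Oskar:3, Wiremu:1, Yael:1. Sum = 22.
n = 12, so closeness = 11/22 = 1/2.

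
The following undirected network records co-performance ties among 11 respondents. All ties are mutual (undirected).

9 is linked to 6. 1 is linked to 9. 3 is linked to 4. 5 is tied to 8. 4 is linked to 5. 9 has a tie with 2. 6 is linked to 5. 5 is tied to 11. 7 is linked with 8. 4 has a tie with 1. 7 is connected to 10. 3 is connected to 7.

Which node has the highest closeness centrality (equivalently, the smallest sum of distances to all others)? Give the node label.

5

Farness (sum of distances to all others) for each node — 1:23, 2:34, 3:23, 4:19, 5:18, 6:22, 7:25, 8:22, 9:25, 10:34, 11:27.
The smallest farness is 18, for 5, so 5 has the highest closeness.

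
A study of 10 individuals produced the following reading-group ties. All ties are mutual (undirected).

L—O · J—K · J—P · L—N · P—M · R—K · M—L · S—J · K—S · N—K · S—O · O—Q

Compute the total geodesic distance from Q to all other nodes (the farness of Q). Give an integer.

25

Distances from Q: J:3, K:3, L:2, M:3, N:3, O:1, P:4, R:4, S:2.
Sum = 3 + 3 + 2 + 3 + 3 + 1 + 4 + 4 + 2 = 25.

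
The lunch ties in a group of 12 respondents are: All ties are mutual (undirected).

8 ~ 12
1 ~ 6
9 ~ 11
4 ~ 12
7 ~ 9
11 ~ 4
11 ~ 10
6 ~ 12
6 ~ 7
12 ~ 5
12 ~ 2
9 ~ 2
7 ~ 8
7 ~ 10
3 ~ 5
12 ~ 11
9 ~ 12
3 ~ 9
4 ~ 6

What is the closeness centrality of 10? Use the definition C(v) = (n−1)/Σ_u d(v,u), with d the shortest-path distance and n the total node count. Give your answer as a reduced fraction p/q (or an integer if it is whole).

Distances from 10: 1:3, 2:3, 3:3, 4:2, 5:3, 6:2, 7:1, 8:2, 9:2, 11:1, 12:2. Sum = 24.
n = 12, so closeness = 11/24.

11/24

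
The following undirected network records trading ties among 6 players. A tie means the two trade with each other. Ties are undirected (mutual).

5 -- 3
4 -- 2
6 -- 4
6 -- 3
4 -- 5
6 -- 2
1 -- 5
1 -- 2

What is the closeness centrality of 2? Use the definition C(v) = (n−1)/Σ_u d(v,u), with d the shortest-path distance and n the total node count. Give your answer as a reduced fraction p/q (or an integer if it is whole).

Distances from 2: 1:1, 3:2, 4:1, 5:2, 6:1. Sum = 7.
n = 6, so closeness = 5/7.

5/7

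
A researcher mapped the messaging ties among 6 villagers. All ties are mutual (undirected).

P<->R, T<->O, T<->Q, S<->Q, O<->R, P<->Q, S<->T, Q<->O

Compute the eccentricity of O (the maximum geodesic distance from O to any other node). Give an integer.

2

Distances from O: P:2, Q:1, R:1, S:2, T:1.
The largest is 2 (to S and P), so the eccentricity of O is 2.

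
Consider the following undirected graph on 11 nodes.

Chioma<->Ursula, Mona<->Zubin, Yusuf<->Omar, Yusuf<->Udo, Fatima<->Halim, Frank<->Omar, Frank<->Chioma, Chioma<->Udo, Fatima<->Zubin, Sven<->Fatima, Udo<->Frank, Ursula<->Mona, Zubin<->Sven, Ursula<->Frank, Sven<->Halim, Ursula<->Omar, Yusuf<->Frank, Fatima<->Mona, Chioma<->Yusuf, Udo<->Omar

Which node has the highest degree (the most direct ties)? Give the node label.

Frank

Degrees — Chioma:4, Fatima:4, Frank:5, Halim:2, Mona:3, Omar:4, Sven:3, Udo:4, Ursula:4, Yusuf:4, Zubin:3.
The maximum is 5, attained only by Frank.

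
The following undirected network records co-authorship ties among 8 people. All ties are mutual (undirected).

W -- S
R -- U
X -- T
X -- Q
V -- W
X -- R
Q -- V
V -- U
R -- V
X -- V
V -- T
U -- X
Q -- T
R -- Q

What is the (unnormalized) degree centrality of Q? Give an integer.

4

Q is directly tied to R, T, V, and X. That is 4 neighbors, so the degree of Q is 4.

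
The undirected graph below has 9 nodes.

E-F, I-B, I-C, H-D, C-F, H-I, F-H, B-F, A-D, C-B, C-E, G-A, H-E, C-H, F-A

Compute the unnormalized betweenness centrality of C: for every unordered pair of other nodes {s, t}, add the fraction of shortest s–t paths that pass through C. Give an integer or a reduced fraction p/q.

29/12

Pairs whose geodesics pass through C — F–I: 1/3; E–B: 1/2; E–I: 1/2; B–H: 1/3; B–D: 1/4; I–G: 1/4; I–A: 1/4.
All other pairs contribute 0.
Summing the contributions gives betweenness(C) = 29/12.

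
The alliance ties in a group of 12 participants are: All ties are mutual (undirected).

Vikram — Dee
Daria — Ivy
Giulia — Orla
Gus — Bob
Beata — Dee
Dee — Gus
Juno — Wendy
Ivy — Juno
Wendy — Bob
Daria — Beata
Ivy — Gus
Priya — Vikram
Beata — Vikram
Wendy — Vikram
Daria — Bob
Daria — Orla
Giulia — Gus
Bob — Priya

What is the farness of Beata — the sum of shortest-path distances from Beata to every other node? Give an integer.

Distances from Beata: Bob:2, Daria:1, Dee:1, Giulia:3, Gus:2, Ivy:2, Juno:3, Orla:2, Priya:2, Vikram:1, Wendy:2.
Sum = 2 + 1 + 1 + 3 + 2 + 2 + 3 + 2 + 2 + 1 + 2 = 21.

21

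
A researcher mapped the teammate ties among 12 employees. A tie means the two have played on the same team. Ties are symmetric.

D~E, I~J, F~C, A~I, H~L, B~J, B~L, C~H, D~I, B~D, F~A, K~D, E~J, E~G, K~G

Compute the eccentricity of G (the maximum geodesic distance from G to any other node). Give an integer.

6

Distances from G: A:4, B:3, C:6, D:2, E:1, F:5, H:5, I:3, J:2, K:1, L:4.
The largest is 6 (to C), so the eccentricity of G is 6.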